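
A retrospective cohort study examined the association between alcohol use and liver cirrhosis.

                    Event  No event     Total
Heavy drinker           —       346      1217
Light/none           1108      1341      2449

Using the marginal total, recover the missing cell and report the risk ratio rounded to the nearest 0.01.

The missing cell is in the exposed row: 1217 − 346 = 871.
So a = 871, b = 346, c = 1108, d = 1341.
RR = [a/(a+b)] / [c/(c+d)] = (871/1217) / (1108/2449) = 0.71569/0.45243 = 1.58189

1.58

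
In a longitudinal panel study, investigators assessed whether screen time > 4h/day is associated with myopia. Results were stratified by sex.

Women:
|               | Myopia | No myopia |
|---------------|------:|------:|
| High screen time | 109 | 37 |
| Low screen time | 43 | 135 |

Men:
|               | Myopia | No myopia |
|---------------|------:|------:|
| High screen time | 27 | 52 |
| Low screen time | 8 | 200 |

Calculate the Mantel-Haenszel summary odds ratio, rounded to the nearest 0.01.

10.10

OR_MH = Σ(aᵢdᵢ/nᵢ) / Σ(bᵢcᵢ/nᵢ), where nᵢ is the stratum total.
Stratum 1 (Women): n = 324; a·d/n = 109·135/324 = 45.4167; b·c/n = 37·43/324 = 4.9105
Stratum 2 (Men): n = 287; a·d/n = 27·200/287 = 18.8153; b·c/n = 52·8/287 = 1.4495
OR_MH = (45.4167 + 18.8153) / (4.9105 + 1.4495) = 64.2320 / 6.3600 = 10.09942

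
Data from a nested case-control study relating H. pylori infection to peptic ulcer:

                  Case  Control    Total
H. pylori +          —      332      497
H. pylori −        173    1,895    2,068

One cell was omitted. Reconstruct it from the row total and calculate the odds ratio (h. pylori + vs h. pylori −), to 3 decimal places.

5.444

The missing cell is in the exposed row: 497 − 332 = 165.
So a = 165, b = 332, c = 173, d = 1895.
OR = (a·d)/(b·c) = (165 × 1895) / (332 × 173) = 312675 / 57436 = 5.44389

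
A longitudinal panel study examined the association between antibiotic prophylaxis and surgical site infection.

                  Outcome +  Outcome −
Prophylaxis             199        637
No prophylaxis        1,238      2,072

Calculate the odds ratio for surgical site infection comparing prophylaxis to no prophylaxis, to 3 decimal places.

0.523

Cells: a = 199, b = 637, c = 1238, d = 2072.
OR = (a·d)/(b·c) = (199 × 2072) / (637 × 1238) = 412328 / 788606 = 0.52286
Exposure is associated with lower odds of surgical site infection (OR = 0.52 < 1).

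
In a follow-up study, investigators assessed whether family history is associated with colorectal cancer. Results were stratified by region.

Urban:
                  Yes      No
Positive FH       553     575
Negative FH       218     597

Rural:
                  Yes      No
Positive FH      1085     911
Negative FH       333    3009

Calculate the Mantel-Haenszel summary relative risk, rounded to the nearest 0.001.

RR_MH = Σ(aᵢ·n₀ᵢ/nᵢ) / Σ(cᵢ·n₁ᵢ/nᵢ), with n₁ᵢ = aᵢ+bᵢ (exposed), n₀ᵢ = cᵢ+dᵢ (unexposed), nᵢ = n₁ᵢ+n₀ᵢ.
Stratum 1 (Urban): n₁ = 1128, n₀ = 815, n = 1943; a·n₀/n = 553·815/1943 = 231.9583; c·n₁/n = 218·1128/1943 = 126.5589
Stratum 2 (Rural): n₁ = 1996, n₀ = 3342, n = 5338; a·n₀/n = 1085·3342/5338 = 679.2937; c·n₁/n = 333·1996/5338 = 124.5163
RR_MH = (231.9583 + 679.2937) / (126.5589 + 124.5163) = 911.2521 / 251.0752 = 3.62940

3.629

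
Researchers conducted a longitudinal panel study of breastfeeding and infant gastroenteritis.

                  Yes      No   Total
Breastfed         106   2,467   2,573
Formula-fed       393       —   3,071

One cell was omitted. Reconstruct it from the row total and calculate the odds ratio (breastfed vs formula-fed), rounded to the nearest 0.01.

The missing cell is in the unexposed row: 3071 − 393 = 2678.
So a = 106, b = 2467, c = 393, d = 2678.
OR = (a·d)/(b·c) = (106 × 2678) / (2467 × 393) = 283868 / 969531 = 0.29279

0.29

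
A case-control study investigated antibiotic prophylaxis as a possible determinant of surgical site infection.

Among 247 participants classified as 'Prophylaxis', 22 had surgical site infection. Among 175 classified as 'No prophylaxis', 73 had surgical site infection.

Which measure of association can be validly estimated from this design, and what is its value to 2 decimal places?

From the description: a = 22, b = 225, c = 73, d = 102.
This is a case-control study: participants were sampled on outcome status, so risks in the source population cannot be estimated directly — relative risk is not valid here. The odds ratio is the appropriate measure.
OR = (a·d)/(b·c) = (22 × 102) / (225 × 73) = 2244 / 16425 = 0.13662

0.14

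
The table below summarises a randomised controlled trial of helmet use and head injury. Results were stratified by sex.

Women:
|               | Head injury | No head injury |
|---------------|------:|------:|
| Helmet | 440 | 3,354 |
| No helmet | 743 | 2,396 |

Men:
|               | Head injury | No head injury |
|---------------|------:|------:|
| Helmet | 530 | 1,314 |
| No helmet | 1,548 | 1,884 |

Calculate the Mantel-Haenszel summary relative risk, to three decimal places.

RR_MH = Σ(aᵢ·n₀ᵢ/nᵢ) / Σ(cᵢ·n₁ᵢ/nᵢ), with n₁ᵢ = aᵢ+bᵢ (exposed), n₀ᵢ = cᵢ+dᵢ (unexposed), nᵢ = n₁ᵢ+n₀ᵢ.
Stratum 1 (Women): n₁ = 3794, n₀ = 3139, n = 6933; a·n₀/n = 440·3139/6933 = 199.2153; c·n₁/n = 743·3794/6933 = 406.5977
Stratum 2 (Men): n₁ = 1844, n₀ = 3432, n = 5276; a·n₀/n = 530·3432/5276 = 344.7612; c·n₁/n = 1548·1844/5276 = 541.0371
RR_MH = (199.2153 + 344.7612) / (406.5977 + 541.0371) = 543.9765 / 947.6349 = 0.57404

0.574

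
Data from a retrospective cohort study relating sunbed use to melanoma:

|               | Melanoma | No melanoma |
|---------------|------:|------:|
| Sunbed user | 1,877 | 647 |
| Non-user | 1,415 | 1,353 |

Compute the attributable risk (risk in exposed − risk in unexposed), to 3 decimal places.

0.232

Cells: a = 1877, b = 647, c = 1415, d = 1353.
Risk in exposed = 1877/2524 = 0.743661; risk in unexposed = 1415/2768 = 0.511199.
Risk difference = 0.743661 − 0.511199 = 0.232461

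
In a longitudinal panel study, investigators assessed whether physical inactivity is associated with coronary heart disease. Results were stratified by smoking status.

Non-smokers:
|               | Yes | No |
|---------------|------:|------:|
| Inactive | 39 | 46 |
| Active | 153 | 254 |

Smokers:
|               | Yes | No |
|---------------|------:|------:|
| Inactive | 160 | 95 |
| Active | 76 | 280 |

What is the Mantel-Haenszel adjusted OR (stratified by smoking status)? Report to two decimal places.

OR_MH = Σ(aᵢdᵢ/nᵢ) / Σ(bᵢcᵢ/nᵢ), where nᵢ is the stratum total.
Stratum 1 (Non-smokers): n = 492; a·d/n = 39·254/492 = 20.1341; b·c/n = 46·153/492 = 14.3049
Stratum 2 (Smokers): n = 611; a·d/n = 160·280/611 = 73.3224; b·c/n = 95·76/611 = 11.8167
OR_MH = (20.1341 + 73.3224) / (14.3049 + 11.8167) = 93.4566 / 26.1216 = 3.57775

3.58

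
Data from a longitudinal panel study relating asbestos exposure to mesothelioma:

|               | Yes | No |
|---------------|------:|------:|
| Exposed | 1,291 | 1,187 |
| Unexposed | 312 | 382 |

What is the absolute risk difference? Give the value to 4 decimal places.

0.0714

Cells: a = 1291, b = 1187, c = 312, d = 382.
Risk in exposed = 1291/2478 = 0.520985; risk in unexposed = 312/694 = 0.449568.
Risk difference = 0.520985 − 0.449568 = 0.071417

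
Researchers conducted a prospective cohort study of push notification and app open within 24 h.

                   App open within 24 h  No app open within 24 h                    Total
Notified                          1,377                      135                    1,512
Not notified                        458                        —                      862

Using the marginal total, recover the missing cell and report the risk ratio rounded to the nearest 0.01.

1.71

The missing cell is in the unexposed row: 862 − 458 = 404.
So a = 1377, b = 135, c = 458, d = 404.
RR = [a/(a+b)] / [c/(c+d)] = (1377/1512) / (458/862) = 0.91071/0.53132 = 1.71405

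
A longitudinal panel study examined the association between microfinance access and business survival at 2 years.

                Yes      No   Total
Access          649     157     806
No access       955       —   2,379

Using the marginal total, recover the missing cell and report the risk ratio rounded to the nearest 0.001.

The missing cell is in the unexposed row: 2379 − 955 = 1424.
So a = 649, b = 157, c = 955, d = 1424.
RR = [a/(a+b)] / [c/(c+d)] = (649/806) / (955/2379) = 0.80521/0.40143 = 2.00586

2.006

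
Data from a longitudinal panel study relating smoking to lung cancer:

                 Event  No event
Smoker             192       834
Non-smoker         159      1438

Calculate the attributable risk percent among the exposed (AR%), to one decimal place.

46.8

Cells: a = 192, b = 834, c = 159, d = 1438.
Risk in exposed = 192/1026 = 0.18713; risk in unexposed = 159/1597 = 0.09956.
RR = 0.18713/0.09956 = 1.87958
AR% = (RR − 1)/RR × 100 = (1.87958 − 1)/1.87958 × 100 = 46.7967%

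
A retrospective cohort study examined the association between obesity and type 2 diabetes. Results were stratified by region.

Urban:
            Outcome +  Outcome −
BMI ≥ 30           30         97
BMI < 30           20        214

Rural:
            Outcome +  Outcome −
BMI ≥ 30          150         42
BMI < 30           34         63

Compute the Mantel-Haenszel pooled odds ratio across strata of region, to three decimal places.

OR_MH = Σ(aᵢdᵢ/nᵢ) / Σ(bᵢcᵢ/nᵢ), where nᵢ is the stratum total.
Stratum 1 (Urban): n = 361; a·d/n = 30·214/361 = 17.7839; b·c/n = 97·20/361 = 5.3740
Stratum 2 (Rural): n = 289; a·d/n = 150·63/289 = 32.6990; b·c/n = 42·34/289 = 4.9412
OR_MH = (17.7839 + 32.6990) / (5.3740 + 4.9412) = 50.4829 / 10.3151 = 4.89406

4.894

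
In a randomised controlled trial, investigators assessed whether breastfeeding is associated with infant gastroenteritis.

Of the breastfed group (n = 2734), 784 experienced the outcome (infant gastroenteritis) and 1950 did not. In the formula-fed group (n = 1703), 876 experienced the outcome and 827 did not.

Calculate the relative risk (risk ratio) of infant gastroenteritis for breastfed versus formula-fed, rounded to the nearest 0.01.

0.56

From the description: a = 784, b = 1950, c = 876, d = 827.
Risk in exposed = 784/2734 = 0.28676; risk in unexposed = 876/1703 = 0.51439.
RR = 0.28676 / 0.51439 = 0.55748
The risk is 44% lower among the exposed than among the unexposed.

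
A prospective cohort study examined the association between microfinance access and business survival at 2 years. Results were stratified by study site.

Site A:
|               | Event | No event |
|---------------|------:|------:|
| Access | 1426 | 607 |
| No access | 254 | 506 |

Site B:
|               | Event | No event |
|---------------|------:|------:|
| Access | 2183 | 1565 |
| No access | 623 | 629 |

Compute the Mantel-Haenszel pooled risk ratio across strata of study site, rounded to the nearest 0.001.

RR_MH = Σ(aᵢ·n₀ᵢ/nᵢ) / Σ(cᵢ·n₁ᵢ/nᵢ), with n₁ᵢ = aᵢ+bᵢ (exposed), n₀ᵢ = cᵢ+dᵢ (unexposed), nᵢ = n₁ᵢ+n₀ᵢ.
Stratum 1 (Site A): n₁ = 2033, n₀ = 760, n = 2793; a·n₀/n = 1426·760/2793 = 388.0272; c·n₁/n = 254·2033/2793 = 184.8844
Stratum 2 (Site B): n₁ = 3748, n₀ = 1252, n = 5000; a·n₀/n = 2183·1252/5000 = 546.6232; c·n₁/n = 623·3748/5000 = 467.0008
RR_MH = (388.0272 + 546.6232) / (184.8844 + 467.0008) = 934.6504 / 651.8852 = 1.43377

1.434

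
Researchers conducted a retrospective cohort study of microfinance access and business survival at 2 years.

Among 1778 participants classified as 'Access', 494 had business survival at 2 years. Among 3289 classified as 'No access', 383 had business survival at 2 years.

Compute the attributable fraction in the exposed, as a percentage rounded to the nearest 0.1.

58.1

From the description: a = 494, b = 1284, c = 383, d = 2906.
Risk in exposed = 494/1778 = 0.27784; risk in unexposed = 383/3289 = 0.11645.
RR = 0.27784/0.11645 = 2.38594
AR% = (RR − 1)/RR × 100 = (2.38594 − 1)/2.38594 × 100 = 58.0879%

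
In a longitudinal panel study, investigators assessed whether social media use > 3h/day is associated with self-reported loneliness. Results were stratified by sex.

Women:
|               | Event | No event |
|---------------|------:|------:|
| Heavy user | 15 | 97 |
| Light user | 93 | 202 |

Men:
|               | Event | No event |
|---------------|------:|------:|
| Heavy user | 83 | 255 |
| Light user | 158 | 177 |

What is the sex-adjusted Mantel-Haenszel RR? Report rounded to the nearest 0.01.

0.50

RR_MH = Σ(aᵢ·n₀ᵢ/nᵢ) / Σ(cᵢ·n₁ᵢ/nᵢ), with n₁ᵢ = aᵢ+bᵢ (exposed), n₀ᵢ = cᵢ+dᵢ (unexposed), nᵢ = n₁ᵢ+n₀ᵢ.
Stratum 1 (Women): n₁ = 112, n₀ = 295, n = 407; a·n₀/n = 15·295/407 = 10.8722; c·n₁/n = 93·112/407 = 25.5921
Stratum 2 (Men): n₁ = 338, n₀ = 335, n = 673; a·n₀/n = 83·335/673 = 41.3150; c·n₁/n = 158·338/673 = 79.3522
RR_MH = (10.8722 + 41.3150) / (25.5921 + 79.3522) = 52.1872 / 104.9443 = 0.49729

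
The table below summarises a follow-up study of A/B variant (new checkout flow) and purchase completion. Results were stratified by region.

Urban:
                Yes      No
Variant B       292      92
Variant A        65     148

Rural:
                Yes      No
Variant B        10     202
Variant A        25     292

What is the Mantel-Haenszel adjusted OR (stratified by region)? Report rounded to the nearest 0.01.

3.98

OR_MH = Σ(aᵢdᵢ/nᵢ) / Σ(bᵢcᵢ/nᵢ), where nᵢ is the stratum total.
Stratum 1 (Urban): n = 597; a·d/n = 292·148/597 = 72.3886; b·c/n = 92·65/597 = 10.0168
Stratum 2 (Rural): n = 529; a·d/n = 10·292/529 = 5.5198; b·c/n = 202·25/529 = 9.5463
OR_MH = (72.3886 + 5.5198) / (10.0168 + 9.5463) = 77.9085 / 19.5631 = 3.98243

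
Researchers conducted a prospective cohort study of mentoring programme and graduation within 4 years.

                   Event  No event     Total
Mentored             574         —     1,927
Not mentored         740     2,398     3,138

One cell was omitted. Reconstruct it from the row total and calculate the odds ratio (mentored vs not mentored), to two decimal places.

The missing cell is in the exposed row: 1927 − 574 = 1353.
So a = 574, b = 1353, c = 740, d = 2398.
OR = (a·d)/(b·c) = (574 × 2398) / (1353 × 740) = 1376452 / 1001220 = 1.37477

1.37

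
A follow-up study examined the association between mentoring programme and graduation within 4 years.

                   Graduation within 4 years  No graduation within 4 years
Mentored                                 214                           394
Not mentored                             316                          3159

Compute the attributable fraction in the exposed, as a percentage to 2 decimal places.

74.16

Cells: a = 214, b = 394, c = 316, d = 3159.
Risk in exposed = 214/608 = 0.35197; risk in unexposed = 316/3475 = 0.09094.
RR = 0.35197/0.09094 = 3.87060
AR% = (RR − 1)/RR × 100 = (3.87060 − 1)/3.87060 × 100 = 74.1642%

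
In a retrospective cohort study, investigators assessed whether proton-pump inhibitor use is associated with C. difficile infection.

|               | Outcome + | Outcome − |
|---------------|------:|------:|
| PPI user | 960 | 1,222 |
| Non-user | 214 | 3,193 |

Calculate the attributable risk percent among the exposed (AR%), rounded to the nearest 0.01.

Cells: a = 960, b = 1222, c = 214, d = 3193.
Risk in exposed = 960/2182 = 0.43996; risk in unexposed = 214/3407 = 0.06281.
RR = 0.43996/0.06281 = 7.00446
AR% = (RR − 1)/RR × 100 = (7.00446 − 1)/7.00446 × 100 = 85.7234%

85.72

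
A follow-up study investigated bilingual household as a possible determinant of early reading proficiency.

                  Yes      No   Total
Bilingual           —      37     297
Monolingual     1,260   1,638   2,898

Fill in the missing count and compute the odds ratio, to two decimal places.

The missing cell is in the exposed row: 297 − 37 = 260.
So a = 260, b = 37, c = 1260, d = 1638.
OR = (a·d)/(b·c) = (260 × 1638) / (37 × 1260) = 425880 / 46620 = 9.13514

9.14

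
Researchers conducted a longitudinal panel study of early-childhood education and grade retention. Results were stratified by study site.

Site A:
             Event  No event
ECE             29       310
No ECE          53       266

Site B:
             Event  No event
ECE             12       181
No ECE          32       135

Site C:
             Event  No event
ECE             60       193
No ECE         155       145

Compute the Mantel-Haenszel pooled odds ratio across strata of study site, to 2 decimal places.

OR_MH = Σ(aᵢdᵢ/nᵢ) / Σ(bᵢcᵢ/nᵢ), where nᵢ is the stratum total.
Stratum 1 (Site A): n = 658; a·d/n = 29·266/658 = 11.7234; b·c/n = 310·53/658 = 24.9696
Stratum 2 (Site B): n = 360; a·d/n = 12·135/360 = 4.5000; b·c/n = 181·32/360 = 16.0889
Stratum 3 (Site C): n = 553; a·d/n = 60·145/553 = 15.7324; b·c/n = 193·155/553 = 54.0958
OR_MH = (11.7234 + 4.5000 + 15.7324) / (24.9696 + 16.0889 + 54.0958) = 31.9558 / 95.1543 = 0.33583

0.34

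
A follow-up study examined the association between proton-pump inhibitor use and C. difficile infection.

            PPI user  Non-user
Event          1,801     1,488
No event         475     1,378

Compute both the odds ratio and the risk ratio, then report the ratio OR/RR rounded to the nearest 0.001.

2.304

Reading the table with exposure as columns: a = 1801 (PPI user, case), b = 475 (PPI user, non-case), c = 1488 (Non-user, case), d = 1378.
OR = (1801·1378)/(475·1488) = 2481778/706800 = 3.51129
Risk in exposed = 1801/2276 = 0.79130; risk in unexposed = 1488/2866 = 0.51919; RR = 1.52410
OR/RR = 3.51129 / 1.52410 = 2.30384
The outcome is not rare, so the OR lies further from 1 than the RR.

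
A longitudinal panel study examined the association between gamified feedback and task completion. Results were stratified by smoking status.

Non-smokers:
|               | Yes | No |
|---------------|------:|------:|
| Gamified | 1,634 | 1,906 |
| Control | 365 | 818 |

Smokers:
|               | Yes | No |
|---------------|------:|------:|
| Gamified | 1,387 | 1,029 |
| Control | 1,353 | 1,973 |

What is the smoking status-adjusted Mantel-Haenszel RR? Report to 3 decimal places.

RR_MH = Σ(aᵢ·n₀ᵢ/nᵢ) / Σ(cᵢ·n₁ᵢ/nᵢ), with n₁ᵢ = aᵢ+bᵢ (exposed), n₀ᵢ = cᵢ+dᵢ (unexposed), nᵢ = n₁ᵢ+n₀ᵢ.
Stratum 1 (Non-smokers): n₁ = 3540, n₀ = 1183, n = 4723; a·n₀/n = 1634·1183/4723 = 409.2784; c·n₁/n = 365·3540/4723 = 273.5761
Stratum 2 (Smokers): n₁ = 2416, n₀ = 3326, n = 5742; a·n₀/n = 1387·3326/5742 = 803.4068; c·n₁/n = 1353·2416/5742 = 569.2874
RR_MH = (409.2784 + 803.4068) / (273.5761 + 569.2874) = 1212.6853 / 842.8635 = 1.43877

1.439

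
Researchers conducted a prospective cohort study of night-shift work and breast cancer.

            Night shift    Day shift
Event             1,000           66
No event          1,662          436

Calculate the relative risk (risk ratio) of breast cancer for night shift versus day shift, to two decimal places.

Reading the table with exposure as columns: a = 1000 (Night shift, case), b = 1662 (Night shift, non-case), c = 66 (Day shift, case), d = 436.
Risk in exposed = 1000/2662 = 0.37566; risk in unexposed = 66/502 = 0.13147.
RR = 0.37566 / 0.13147 = 2.85727
The risk among the exposed is 2.86 times that among the unexposed.

2.86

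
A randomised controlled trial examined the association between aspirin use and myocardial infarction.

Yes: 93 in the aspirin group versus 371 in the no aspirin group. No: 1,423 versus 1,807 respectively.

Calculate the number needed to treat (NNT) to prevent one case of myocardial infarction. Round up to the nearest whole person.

10

Risk in treated group = 93/1516 = 0.06135; risk in control = 371/2178 = 0.17034.
Absolute risk reduction = 0.17034 − 0.06135 = 0.10899
NNT = 1 / ARR = 1 / 0.10899 = 9.175 → round up → 10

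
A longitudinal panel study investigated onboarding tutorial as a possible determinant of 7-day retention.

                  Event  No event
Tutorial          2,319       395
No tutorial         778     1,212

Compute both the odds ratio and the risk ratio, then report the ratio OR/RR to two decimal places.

4.18

Cells: a = 2319, b = 395, c = 778, d = 1212.
OR = (2319·1212)/(395·778) = 2810628/307310 = 9.14590
Risk in exposed = 2319/2714 = 0.85446; risk in unexposed = 778/1990 = 0.39095; RR = 2.18557
OR/RR = 9.14590 / 2.18557 = 4.18468
The outcome is not rare, so the OR lies further from 1 than the RR.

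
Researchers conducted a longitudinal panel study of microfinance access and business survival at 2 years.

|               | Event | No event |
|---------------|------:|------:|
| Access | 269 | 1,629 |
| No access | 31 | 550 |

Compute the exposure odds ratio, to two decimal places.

Cells: a = 269, b = 1629, c = 31, d = 550.
OR = (a·d)/(b·c) = (269 × 550) / (1629 × 31) = 147950 / 50499 = 2.92976
The odds of business survival at 2 years are about 2.93 times as high in the access group.

2.93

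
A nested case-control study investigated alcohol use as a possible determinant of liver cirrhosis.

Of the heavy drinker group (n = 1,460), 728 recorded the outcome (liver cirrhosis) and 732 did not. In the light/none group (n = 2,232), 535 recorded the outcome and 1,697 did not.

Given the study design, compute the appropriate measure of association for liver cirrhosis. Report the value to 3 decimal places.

3.155

From the description: a = 728, b = 732, c = 535, d = 1697.
This is a nested case-control study: participants were sampled on outcome status, so risks in the source population cannot be estimated directly — relative risk is not valid here. The odds ratio is the appropriate measure.
OR = (a·d)/(b·c) = (728 × 1697) / (732 × 535) = 1235416 / 391620 = 3.15463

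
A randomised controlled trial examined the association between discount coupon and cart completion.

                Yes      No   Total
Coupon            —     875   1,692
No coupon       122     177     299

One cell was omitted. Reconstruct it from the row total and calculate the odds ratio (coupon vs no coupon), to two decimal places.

1.35

The missing cell is in the exposed row: 1692 − 875 = 817.
So a = 817, b = 875, c = 122, d = 177.
OR = (a·d)/(b·c) = (817 × 177) / (875 × 122) = 144609 / 106750 = 1.35465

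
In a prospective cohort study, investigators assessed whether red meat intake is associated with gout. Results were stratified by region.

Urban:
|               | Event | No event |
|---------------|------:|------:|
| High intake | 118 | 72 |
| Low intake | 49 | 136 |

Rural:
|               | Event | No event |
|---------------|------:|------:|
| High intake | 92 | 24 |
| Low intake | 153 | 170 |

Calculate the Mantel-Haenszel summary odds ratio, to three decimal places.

OR_MH = Σ(aᵢdᵢ/nᵢ) / Σ(bᵢcᵢ/nᵢ), where nᵢ is the stratum total.
Stratum 1 (Urban): n = 375; a·d/n = 118·136/375 = 42.7947; b·c/n = 72·49/375 = 9.4080
Stratum 2 (Rural): n = 439; a·d/n = 92·170/439 = 35.6264; b·c/n = 24·153/439 = 8.3645
OR_MH = (42.7947 + 35.6264) / (9.4080 + 8.3645) = 78.4211 / 17.7725 = 4.41251

4.413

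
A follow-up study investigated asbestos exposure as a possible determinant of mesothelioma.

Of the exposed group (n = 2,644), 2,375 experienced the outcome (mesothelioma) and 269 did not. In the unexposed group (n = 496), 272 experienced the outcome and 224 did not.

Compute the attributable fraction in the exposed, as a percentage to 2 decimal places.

38.95

From the description: a = 2375, b = 269, c = 272, d = 224.
Risk in exposed = 2375/2644 = 0.89826; risk in unexposed = 272/496 = 0.54839.
RR = 0.89826/0.54839 = 1.63800
AR% = (RR − 1)/RR × 100 = (1.63800 − 1)/1.63800 × 100 = 38.9501%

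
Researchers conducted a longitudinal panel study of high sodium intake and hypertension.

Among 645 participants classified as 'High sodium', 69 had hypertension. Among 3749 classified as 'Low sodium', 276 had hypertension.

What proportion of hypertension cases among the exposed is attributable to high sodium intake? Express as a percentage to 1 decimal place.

31.2

From the description: a = 69, b = 576, c = 276, d = 3473.
Risk in exposed = 69/645 = 0.10698; risk in unexposed = 276/3749 = 0.07362.
RR = 0.10698/0.07362 = 1.45310
AR% = (RR − 1)/RR × 100 = (1.45310 − 1)/1.45310 × 100 = 31.1816%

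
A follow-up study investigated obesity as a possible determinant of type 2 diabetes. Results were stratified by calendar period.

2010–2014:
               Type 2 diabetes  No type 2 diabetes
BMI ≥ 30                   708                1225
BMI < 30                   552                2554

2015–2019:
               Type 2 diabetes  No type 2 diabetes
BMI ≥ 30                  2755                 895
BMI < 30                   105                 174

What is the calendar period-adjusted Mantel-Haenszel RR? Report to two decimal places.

RR_MH = Σ(aᵢ·n₀ᵢ/nᵢ) / Σ(cᵢ·n₁ᵢ/nᵢ), with n₁ᵢ = aᵢ+bᵢ (exposed), n₀ᵢ = cᵢ+dᵢ (unexposed), nᵢ = n₁ᵢ+n₀ᵢ.
Stratum 1 (2010–2014): n₁ = 1933, n₀ = 3106, n = 5039; a·n₀/n = 708·3106/5039 = 436.4056; c·n₁/n = 552·1933/5039 = 211.7515
Stratum 2 (2015–2019): n₁ = 3650, n₀ = 279, n = 3929; a·n₀/n = 2755·279/3929 = 195.6337; c·n₁/n = 105·3650/3929 = 97.5439
RR_MH = (436.4056 + 195.6337) / (211.7515 + 97.5439) = 632.0394 / 309.2954 = 2.04348

2.04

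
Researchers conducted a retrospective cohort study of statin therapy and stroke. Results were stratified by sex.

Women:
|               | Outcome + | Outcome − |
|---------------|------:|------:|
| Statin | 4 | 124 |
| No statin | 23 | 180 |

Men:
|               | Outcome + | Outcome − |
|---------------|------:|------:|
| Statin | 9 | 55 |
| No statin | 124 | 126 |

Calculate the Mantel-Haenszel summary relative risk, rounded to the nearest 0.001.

RR_MH = Σ(aᵢ·n₀ᵢ/nᵢ) / Σ(cᵢ·n₁ᵢ/nᵢ), with n₁ᵢ = aᵢ+bᵢ (exposed), n₀ᵢ = cᵢ+dᵢ (unexposed), nᵢ = n₁ᵢ+n₀ᵢ.
Stratum 1 (Women): n₁ = 128, n₀ = 203, n = 331; a·n₀/n = 4·203/331 = 2.4532; c·n₁/n = 23·128/331 = 8.8943
Stratum 2 (Men): n₁ = 64, n₀ = 250, n = 314; a·n₀/n = 9·250/314 = 7.1656; c·n₁/n = 124·64/314 = 25.2739
RR_MH = (2.4532 + 7.1656) / (8.8943 + 25.2739) = 9.6188 / 34.1681 = 0.28151

0.282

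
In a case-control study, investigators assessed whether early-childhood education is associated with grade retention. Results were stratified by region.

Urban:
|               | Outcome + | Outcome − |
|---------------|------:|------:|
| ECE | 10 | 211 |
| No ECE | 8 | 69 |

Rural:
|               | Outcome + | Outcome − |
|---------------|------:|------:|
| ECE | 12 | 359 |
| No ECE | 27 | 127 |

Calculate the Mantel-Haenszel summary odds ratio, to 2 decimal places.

0.22

OR_MH = Σ(aᵢdᵢ/nᵢ) / Σ(bᵢcᵢ/nᵢ), where nᵢ is the stratum total.
Stratum 1 (Urban): n = 298; a·d/n = 10·69/298 = 2.3154; b·c/n = 211·8/298 = 5.6644
Stratum 2 (Rural): n = 525; a·d/n = 12·127/525 = 2.9029; b·c/n = 359·27/525 = 18.4629
OR_MH = (2.3154 + 2.9029) / (5.6644 + 18.4629) = 5.2183 / 24.1273 = 0.21628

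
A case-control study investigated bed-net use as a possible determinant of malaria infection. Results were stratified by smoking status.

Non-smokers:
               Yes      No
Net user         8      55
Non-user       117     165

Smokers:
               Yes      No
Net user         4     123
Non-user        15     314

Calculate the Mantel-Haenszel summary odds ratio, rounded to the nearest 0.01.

0.29

OR_MH = Σ(aᵢdᵢ/nᵢ) / Σ(bᵢcᵢ/nᵢ), where nᵢ is the stratum total.
Stratum 1 (Non-smokers): n = 345; a·d/n = 8·165/345 = 3.8261; b·c/n = 55·117/345 = 18.6522
Stratum 2 (Smokers): n = 456; a·d/n = 4·314/456 = 2.7544; b·c/n = 123·15/456 = 4.0461
OR_MH = (3.8261 + 2.7544) / (18.6522 + 4.0461) = 6.5805 / 22.6982 = 0.28991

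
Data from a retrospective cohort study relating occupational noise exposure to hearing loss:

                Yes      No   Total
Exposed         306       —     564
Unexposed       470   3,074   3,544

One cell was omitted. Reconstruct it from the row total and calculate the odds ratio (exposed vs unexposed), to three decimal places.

The missing cell is in the exposed row: 564 − 306 = 258.
So a = 306, b = 258, c = 470, d = 3074.
OR = (a·d)/(b·c) = (306 × 3074) / (258 × 470) = 940644 / 121260 = 7.75725

7.757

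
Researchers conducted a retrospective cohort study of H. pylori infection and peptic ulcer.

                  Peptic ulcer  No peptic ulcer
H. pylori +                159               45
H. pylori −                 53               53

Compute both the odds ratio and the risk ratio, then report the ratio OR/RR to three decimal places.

2.267

Cells: a = 159, b = 45, c = 53, d = 53.
OR = (159·53)/(45·53) = 8427/2385 = 3.53333
Risk in exposed = 159/204 = 0.77941; risk in unexposed = 53/106 = 0.50000; RR = 1.55882
OR/RR = 3.53333 / 1.55882 = 2.26667
The outcome is not rare, so the OR lies further from 1 than the RR.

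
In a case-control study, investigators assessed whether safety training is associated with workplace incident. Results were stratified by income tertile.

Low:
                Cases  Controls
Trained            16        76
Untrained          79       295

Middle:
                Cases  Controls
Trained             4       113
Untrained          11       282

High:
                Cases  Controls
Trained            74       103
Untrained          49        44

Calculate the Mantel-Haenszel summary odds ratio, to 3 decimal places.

OR_MH = Σ(aᵢdᵢ/nᵢ) / Σ(bᵢcᵢ/nᵢ), where nᵢ is the stratum total.
Stratum 1 (Low): n = 466; a·d/n = 16·295/466 = 10.1288; b·c/n = 76·79/466 = 12.8841
Stratum 2 (Middle): n = 410; a·d/n = 4·282/410 = 2.7512; b·c/n = 113·11/410 = 3.0317
Stratum 3 (High): n = 270; a·d/n = 74·44/270 = 12.0593; b·c/n = 103·49/270 = 18.6926
OR_MH = (10.1288 + 2.7512 + 12.0593) / (12.8841 + 3.0317 + 18.6926) = 24.9392 / 34.6084 = 0.72061

0.721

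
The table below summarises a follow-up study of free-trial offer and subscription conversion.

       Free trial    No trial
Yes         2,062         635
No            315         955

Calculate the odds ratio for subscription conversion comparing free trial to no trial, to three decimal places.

Reading the table with exposure as columns: a = 2062 (Free trial, case), b = 315 (Free trial, non-case), c = 635 (No trial, case), d = 955.
OR = (a·d)/(b·c) = (2062 × 955) / (315 × 635) = 1969210 / 200025 = 9.84482
The odds of subscription conversion are about 9.84 times as high in the free trial group.

9.845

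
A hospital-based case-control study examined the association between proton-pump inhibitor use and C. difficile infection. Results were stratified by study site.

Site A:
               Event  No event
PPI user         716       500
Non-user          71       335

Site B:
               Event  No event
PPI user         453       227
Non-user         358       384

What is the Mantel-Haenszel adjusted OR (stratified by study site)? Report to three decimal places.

3.419

OR_MH = Σ(aᵢdᵢ/nᵢ) / Σ(bᵢcᵢ/nᵢ), where nᵢ is the stratum total.
Stratum 1 (Site A): n = 1622; a·d/n = 716·335/1622 = 147.8792; b·c/n = 500·71/1622 = 21.8866
Stratum 2 (Site B): n = 1422; a·d/n = 453·384/1422 = 122.3291; b·c/n = 227·358/1422 = 57.1491
OR_MH = (147.8792 + 122.3291) / (21.8866 + 57.1491) = 270.2083 / 79.0356 = 3.41882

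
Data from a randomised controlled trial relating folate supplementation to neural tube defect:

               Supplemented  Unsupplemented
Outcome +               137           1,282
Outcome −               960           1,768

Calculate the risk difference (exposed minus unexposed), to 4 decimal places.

Reading the table with exposure as columns: a = 137 (Supplemented, case), b = 960 (Supplemented, non-case), c = 1282 (Unsupplemented, case), d = 1768.
Risk in exposed = 137/1097 = 0.124886; risk in unexposed = 1282/3050 = 0.420328.
Risk difference = 0.124886 − 0.420328 = -0.295442

-0.2954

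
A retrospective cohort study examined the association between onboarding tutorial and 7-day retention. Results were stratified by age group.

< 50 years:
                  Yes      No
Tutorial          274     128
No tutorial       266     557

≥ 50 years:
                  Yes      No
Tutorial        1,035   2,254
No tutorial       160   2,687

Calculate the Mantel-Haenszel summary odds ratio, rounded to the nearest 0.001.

OR_MH = Σ(aᵢdᵢ/nᵢ) / Σ(bᵢcᵢ/nᵢ), where nᵢ is the stratum total.
Stratum 1 (< 50 years): n = 1225; a·d/n = 274·557/1225 = 124.5861; b·c/n = 128·266/1225 = 27.7943
Stratum 2 (≥ 50 years): n = 6136; a·d/n = 1035·2687/6136 = 453.2342; b·c/n = 2254·160/6136 = 58.7744
OR_MH = (124.5861 + 453.2342) / (27.7943 + 58.7744) = 577.8203 / 86.5687 = 6.67470

6.675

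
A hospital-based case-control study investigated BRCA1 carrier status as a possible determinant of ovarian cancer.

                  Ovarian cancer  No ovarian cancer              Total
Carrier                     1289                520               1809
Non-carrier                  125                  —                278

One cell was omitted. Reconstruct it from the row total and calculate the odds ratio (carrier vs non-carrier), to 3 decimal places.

3.034

The missing cell is in the unexposed row: 278 − 125 = 153.
So a = 1289, b = 520, c = 125, d = 153.
OR = (a·d)/(b·c) = (1289 × 153) / (520 × 125) = 197217 / 65000 = 3.03411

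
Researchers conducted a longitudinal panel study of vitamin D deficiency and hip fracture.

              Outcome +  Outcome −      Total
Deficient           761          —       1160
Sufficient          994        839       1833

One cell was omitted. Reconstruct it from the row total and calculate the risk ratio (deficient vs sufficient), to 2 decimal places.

The missing cell is in the exposed row: 1160 − 761 = 399.
So a = 761, b = 399, c = 994, d = 839.
RR = [a/(a+b)] / [c/(c+d)] = (761/1160) / (994/1833) = 0.65603/0.54228 = 1.20977

1.21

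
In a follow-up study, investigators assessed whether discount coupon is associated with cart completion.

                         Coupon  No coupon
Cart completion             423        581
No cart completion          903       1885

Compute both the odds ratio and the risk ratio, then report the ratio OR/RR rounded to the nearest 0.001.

Reading the table with exposure as columns: a = 423 (Coupon, case), b = 903 (Coupon, non-case), c = 581 (No coupon, case), d = 1885.
OR = (423·1885)/(903·581) = 797355/524643 = 1.51980
Risk in exposed = 423/1326 = 0.31900; risk in unexposed = 581/2466 = 0.23560; RR = 1.35398
OR/RR = 1.51980 / 1.35398 = 1.12247
The outcome is not rare, so the OR lies further from 1 than the RR.

1.122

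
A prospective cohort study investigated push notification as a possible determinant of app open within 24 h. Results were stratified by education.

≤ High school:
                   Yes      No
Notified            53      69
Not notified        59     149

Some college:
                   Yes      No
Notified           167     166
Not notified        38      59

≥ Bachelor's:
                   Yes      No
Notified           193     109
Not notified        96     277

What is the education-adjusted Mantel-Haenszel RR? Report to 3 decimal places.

RR_MH = Σ(aᵢ·n₀ᵢ/nᵢ) / Σ(cᵢ·n₁ᵢ/nᵢ), with n₁ᵢ = aᵢ+bᵢ (exposed), n₀ᵢ = cᵢ+dᵢ (unexposed), nᵢ = n₁ᵢ+n₀ᵢ.
Stratum 1 (≤ High school): n₁ = 122, n₀ = 208, n = 330; a·n₀/n = 53·208/330 = 33.4061; c·n₁/n = 59·122/330 = 21.8121
Stratum 2 (Some college): n₁ = 333, n₀ = 97, n = 430; a·n₀/n = 167·97/430 = 37.6721; c·n₁/n = 38·333/430 = 29.4279
Stratum 3 (≥ Bachelor's): n₁ = 302, n₀ = 373, n = 675; a·n₀/n = 193·373/675 = 106.6504; c·n₁/n = 96·302/675 = 42.9511
RR_MH = (33.4061 + 37.6721 + 106.6504) / (21.8121 + 29.4279 + 42.9511) = 177.7285 / 94.1911 = 1.88689

1.887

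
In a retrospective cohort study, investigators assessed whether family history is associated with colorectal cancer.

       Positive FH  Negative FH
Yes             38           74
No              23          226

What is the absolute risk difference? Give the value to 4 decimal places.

Reading the table with exposure as columns: a = 38 (Positive FH, case), b = 23 (Positive FH, non-case), c = 74 (Negative FH, case), d = 226.
Risk in exposed = 38/61 = 0.622951; risk in unexposed = 74/300 = 0.246667.
Risk difference = 0.622951 − 0.246667 = 0.376284

0.3763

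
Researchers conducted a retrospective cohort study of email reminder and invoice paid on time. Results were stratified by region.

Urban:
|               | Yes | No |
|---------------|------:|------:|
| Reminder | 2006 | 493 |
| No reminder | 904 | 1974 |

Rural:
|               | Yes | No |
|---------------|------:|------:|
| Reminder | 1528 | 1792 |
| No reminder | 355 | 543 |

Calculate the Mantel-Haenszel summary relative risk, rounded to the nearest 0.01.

2.00

RR_MH = Σ(aᵢ·n₀ᵢ/nᵢ) / Σ(cᵢ·n₁ᵢ/nᵢ), with n₁ᵢ = aᵢ+bᵢ (exposed), n₀ᵢ = cᵢ+dᵢ (unexposed), nᵢ = n₁ᵢ+n₀ᵢ.
Stratum 1 (Urban): n₁ = 2499, n₀ = 2878, n = 5377; a·n₀/n = 2006·2878/5377 = 1073.6969; c·n₁/n = 904·2499/5377 = 420.1406
Stratum 2 (Rural): n₁ = 3320, n₀ = 898, n = 4218; a·n₀/n = 1528·898/4218 = 325.3068; c·n₁/n = 355·3320/4218 = 279.4215
RR_MH = (1073.6969 + 325.3068) / (420.1406 + 279.4215) = 1399.0036 / 699.5621 = 1.99983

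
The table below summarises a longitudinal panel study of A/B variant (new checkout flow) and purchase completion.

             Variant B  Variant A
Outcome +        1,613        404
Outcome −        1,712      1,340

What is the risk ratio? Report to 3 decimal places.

Reading the table with exposure as columns: a = 1613 (Variant B, case), b = 1712 (Variant B, non-case), c = 404 (Variant A, case), d = 1340.
Risk in exposed = 1613/3325 = 0.48511; risk in unexposed = 404/1744 = 0.23165.
RR = 0.48511 / 0.23165 = 2.09415
The risk among the exposed is 2.09 times that among the unexposed.

2.094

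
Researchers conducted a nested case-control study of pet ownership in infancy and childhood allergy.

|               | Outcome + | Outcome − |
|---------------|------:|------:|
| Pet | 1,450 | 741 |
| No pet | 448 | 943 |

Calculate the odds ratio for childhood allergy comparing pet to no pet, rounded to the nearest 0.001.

4.119

Cells: a = 1450, b = 741, c = 448, d = 943.
OR = (a·d)/(b·c) = (1450 × 943) / (741 × 448) = 1367350 / 331968 = 4.11892
The odds of childhood allergy are about 4.12 times as high in the pet group.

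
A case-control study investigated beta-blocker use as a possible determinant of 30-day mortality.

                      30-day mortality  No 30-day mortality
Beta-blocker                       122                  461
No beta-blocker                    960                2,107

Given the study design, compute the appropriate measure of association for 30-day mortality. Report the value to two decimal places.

0.58

Cells: a = 122, b = 461, c = 960, d = 2107.
This is a case-control study: participants were sampled on outcome status, so risks in the source population cannot be estimated directly — relative risk is not valid here. The odds ratio is the appropriate measure.
OR = (a·d)/(b·c) = (122 × 2107) / (461 × 960) = 257054 / 442560 = 0.58083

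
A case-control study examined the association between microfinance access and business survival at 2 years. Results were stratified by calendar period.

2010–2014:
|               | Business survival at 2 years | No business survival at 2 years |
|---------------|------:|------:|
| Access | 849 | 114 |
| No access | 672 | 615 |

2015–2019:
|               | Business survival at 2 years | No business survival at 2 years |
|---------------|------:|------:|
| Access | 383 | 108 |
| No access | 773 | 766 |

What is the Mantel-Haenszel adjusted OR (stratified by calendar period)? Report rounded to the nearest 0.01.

5.01

OR_MH = Σ(aᵢdᵢ/nᵢ) / Σ(bᵢcᵢ/nᵢ), where nᵢ is the stratum total.
Stratum 1 (2010–2014): n = 2250; a·d/n = 849·615/2250 = 232.0600; b·c/n = 114·672/2250 = 34.0480
Stratum 2 (2015–2019): n = 2030; a·d/n = 383·766/2030 = 144.5212; b·c/n = 108·773/2030 = 41.1251
OR_MH = (232.0600 + 144.5212) / (34.0480 + 41.1251) = 376.5812 / 75.1731 = 5.00952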